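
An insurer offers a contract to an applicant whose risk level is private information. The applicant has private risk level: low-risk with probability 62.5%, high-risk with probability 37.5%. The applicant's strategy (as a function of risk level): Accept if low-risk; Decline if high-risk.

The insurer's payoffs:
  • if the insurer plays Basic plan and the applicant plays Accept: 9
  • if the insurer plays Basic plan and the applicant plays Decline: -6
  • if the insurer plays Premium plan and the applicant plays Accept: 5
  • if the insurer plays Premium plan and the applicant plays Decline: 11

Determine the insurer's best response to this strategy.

Premium plan

Compute the insurer's expected payoff for each action, taking the expectation over the applicant's type.
E[Basic plan] = 0.625·(9) + 0.375·(-6) = 3.375
E[Premium plan] = 0.625·(5) + 0.375·(11) = 7.25
Best response: Premium plan (7.25 is the largest).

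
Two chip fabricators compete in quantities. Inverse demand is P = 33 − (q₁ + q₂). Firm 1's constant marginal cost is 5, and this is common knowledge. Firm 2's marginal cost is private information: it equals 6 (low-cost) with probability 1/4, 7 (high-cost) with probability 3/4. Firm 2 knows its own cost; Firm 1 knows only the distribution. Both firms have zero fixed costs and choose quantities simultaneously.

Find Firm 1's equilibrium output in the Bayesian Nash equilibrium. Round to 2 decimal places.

9.92

Type-c best response for Firm 2: q₂(c) = (33 − c)/2 − q₁/2.
Firm 1 maximizes expected profit; its first-order condition is 33 − 2q₁ − E[q₂] − 5 = 0.
Substituting E[q₂] and solving: E[c₂] = 6.75, so q₁ = (33 − 2·5 + 6.75)/3 = 9.91667.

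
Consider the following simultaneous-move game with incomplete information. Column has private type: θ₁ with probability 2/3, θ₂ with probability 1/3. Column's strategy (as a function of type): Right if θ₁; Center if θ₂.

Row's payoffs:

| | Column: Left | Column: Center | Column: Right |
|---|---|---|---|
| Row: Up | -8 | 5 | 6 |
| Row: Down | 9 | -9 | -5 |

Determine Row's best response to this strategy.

Compute Row's expected payoff for each action, taking the expectation over Column's type.
E[Up] = 2/3·(6) + 1/3·(5) = 17/3
E[Down] = 2/3·(-5) + 1/3·(-9) = -19/3
Best response: Up (17/3 is the largest).

Up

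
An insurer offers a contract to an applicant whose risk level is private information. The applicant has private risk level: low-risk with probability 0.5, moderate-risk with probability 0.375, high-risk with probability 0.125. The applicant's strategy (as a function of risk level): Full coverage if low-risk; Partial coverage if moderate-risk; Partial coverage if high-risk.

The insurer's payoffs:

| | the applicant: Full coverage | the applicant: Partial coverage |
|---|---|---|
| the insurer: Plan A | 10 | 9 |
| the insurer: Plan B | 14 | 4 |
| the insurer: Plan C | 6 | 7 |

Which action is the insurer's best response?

E[Plan A] = 0.5·(10) + 0.375·(9) + 0.125·(9) = 9.5
E[Plan B] = 0.5·(14) + 0.375·(4) + 0.125·(4) = 9
E[Plan C] = 0.5·(6) + 0.375·(7) + 0.125·(7) = 6.5
Best response: Plan A (9.5 is the largest).

Plan A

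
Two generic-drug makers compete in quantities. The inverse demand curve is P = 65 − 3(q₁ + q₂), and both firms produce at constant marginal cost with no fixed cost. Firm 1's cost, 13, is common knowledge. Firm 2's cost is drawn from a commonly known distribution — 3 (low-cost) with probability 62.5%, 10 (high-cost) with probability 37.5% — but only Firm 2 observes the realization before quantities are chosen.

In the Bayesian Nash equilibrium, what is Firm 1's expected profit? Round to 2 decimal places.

73.76

Type-c best response for Firm 2: q₂(c) = (65 − c)/6 − q₁/2.
Firm 1 maximizes expected profit; its first-order condition is 65 − 6q₁ − 3E[q₂] − 13 = 0.
Substituting E[q₂] and solving: E[c₂] = 5.625, so q₁ = (65 − 2·13 + 5.625)/9 = 4.95833.
E[P] = 65 − 3·(q₁ + E[q₂]) = 27.875; Firm 1's expected profit = (E[P] − 13)·q₁ = (27.875 − 13)·4.95833 = 73.7552.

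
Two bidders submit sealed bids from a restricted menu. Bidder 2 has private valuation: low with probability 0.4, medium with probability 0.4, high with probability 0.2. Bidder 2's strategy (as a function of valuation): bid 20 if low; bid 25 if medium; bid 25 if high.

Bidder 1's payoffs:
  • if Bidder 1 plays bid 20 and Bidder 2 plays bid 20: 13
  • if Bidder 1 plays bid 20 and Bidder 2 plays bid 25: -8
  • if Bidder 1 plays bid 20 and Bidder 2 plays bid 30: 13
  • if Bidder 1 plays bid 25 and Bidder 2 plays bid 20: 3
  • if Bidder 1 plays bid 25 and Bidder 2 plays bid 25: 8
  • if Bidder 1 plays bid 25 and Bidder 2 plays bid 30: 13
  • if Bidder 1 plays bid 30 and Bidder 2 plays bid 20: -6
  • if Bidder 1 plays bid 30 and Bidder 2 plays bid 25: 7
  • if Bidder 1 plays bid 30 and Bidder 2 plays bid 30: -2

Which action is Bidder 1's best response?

Compute Bidder 1's expected payoff for each action, taking the expectation over Bidder 2's type.
E[bid 20] = 0.4·(13) + 0.4·(-8) + 0.2·(-8) = 0.4
E[bid 25] = 0.4·(3) + 0.4·(8) + 0.2·(8) = 6
E[bid 30] = 0.4·(-6) + 0.4·(7) + 0.2·(7) = 1.8
Best response: bid 25 (6 is the largest).

bid 25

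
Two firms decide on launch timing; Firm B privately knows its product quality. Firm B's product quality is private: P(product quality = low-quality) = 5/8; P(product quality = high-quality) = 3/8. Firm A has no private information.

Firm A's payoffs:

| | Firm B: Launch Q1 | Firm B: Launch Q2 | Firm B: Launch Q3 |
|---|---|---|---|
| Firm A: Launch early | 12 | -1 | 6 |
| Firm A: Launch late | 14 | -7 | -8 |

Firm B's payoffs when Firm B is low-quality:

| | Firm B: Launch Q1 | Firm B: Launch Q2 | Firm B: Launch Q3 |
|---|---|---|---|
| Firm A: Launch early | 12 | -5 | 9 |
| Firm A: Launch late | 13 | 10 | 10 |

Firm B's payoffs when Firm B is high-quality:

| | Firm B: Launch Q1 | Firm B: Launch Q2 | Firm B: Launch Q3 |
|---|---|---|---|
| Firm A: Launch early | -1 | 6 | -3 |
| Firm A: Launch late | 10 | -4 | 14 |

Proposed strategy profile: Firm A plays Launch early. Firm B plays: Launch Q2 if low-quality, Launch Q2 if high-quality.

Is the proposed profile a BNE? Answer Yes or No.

No

Firm A plays Launch early: E[Launch early] = 5/8·(-1) + 3/8·(-1) = -1; E[Launch late] = -7. Best-responding. ✓
Firm B (product quality low-quality), facing Launch early: Launch Q1 gives 12, Launch Q2 gives -5, Launch Q3 gives 9. Proposed Launch Q2 is not best — profitable deviation exists. ✗
Firm B (product quality high-quality), facing Launch early: Launch Q1 gives -1, Launch Q2 gives 6, Launch Q3 gives -3. Proposed Launch Q2 is best. ✓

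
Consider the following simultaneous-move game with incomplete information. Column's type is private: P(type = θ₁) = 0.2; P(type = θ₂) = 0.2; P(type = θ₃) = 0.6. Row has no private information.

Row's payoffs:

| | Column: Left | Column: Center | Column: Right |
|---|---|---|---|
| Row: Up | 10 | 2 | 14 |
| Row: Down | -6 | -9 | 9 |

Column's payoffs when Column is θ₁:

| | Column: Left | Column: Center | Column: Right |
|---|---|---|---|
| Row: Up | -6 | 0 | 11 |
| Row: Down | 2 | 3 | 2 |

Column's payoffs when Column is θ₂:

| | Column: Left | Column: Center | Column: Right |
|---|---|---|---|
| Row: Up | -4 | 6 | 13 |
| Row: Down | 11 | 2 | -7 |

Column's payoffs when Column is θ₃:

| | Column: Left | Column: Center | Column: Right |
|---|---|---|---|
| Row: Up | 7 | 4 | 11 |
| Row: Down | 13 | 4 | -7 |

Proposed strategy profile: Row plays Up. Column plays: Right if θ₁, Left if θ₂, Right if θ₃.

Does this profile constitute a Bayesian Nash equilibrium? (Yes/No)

No

Row plays Up: E[Up] = 0.2·(14) + 0.2·(10) + 0.6·(14) = 13.2; E[Down] = 6. Best-responding. ✓
Column (type θ₁), facing Up: Left gives -6, Center gives 0, Right gives 11. Proposed Right is best. ✓
Column (type θ₂), facing Up: Left gives -4, Center gives 6, Right gives 13. Proposed Left is not best — profitable deviation exists. ✗
Column (type θ₃), facing Up: Left gives 7, Center gives 4, Right gives 11. Proposed Right is best. ✓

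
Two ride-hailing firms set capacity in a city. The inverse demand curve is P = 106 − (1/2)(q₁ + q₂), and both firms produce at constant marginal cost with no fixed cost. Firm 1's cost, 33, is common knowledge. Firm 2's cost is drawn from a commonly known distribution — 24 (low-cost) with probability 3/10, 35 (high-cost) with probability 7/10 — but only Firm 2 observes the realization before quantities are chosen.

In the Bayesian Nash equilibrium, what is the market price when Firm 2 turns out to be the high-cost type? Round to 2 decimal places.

Each type of Firm 2 best-responds to q₁; Firm 1 best-responds to the expected q₂ over Firm 2's types.
Firm 2 with cost c maximizes (106 − (1/2)(q₁+q₂) − c)·q₂, giving q₂(c) = (106 − c − (1/2)q₁).
E[c₂] = 3/10·24 + 7/10·35 = 31.7
Firm 1's FOC against E[q₂] yields q₁ = (106 − 2·33 + E[c₂])/(3/2) = (106 − 66 + 31.7)/(3/2) = 47.8.
q₂(high-cost) = 47.1, so P = 106 − (1/2)·(47.8 + 47.1) = 58.55.

58.55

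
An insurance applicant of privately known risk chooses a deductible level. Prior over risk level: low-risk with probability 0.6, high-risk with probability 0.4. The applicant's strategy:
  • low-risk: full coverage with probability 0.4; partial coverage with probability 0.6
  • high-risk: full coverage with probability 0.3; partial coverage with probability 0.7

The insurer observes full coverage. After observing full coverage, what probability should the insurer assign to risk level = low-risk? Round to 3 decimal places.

0.667

P(full coverage) = 0.6·0.4 + 0.4·0.3 = 0.36
P(low-risk | full coverage) = (0.6·0.4) / 0.36 = 0.24 / 0.36 = 0.666667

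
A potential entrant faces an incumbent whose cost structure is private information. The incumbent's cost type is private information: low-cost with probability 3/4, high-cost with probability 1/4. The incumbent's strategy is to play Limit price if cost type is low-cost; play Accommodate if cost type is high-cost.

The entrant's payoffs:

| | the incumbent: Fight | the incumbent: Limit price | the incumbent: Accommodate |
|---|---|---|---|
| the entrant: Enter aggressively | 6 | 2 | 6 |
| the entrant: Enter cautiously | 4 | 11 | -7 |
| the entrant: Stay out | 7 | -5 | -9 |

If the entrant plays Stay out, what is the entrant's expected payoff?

-6

Take the expectation over the incumbent's cost type, weighting each type's action by its prior probability.
E[Stay out] = 3/4·(-5) + 1/4·(-9) = (-15/4) + (-9/4) = -6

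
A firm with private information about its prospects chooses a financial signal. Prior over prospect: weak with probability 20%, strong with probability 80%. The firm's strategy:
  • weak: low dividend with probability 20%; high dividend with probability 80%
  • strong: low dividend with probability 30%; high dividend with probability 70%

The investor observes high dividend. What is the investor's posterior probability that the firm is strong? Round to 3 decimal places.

0.778

Apply Bayes' rule using the sender's strategy as the likelihood.
P(high dividend) = 0.2·0.8 + 0.8·0.7 = 0.72
P(strong | high dividend) = (0.8·0.7) / 0.72 = 0.56 / 0.72 = 0.777778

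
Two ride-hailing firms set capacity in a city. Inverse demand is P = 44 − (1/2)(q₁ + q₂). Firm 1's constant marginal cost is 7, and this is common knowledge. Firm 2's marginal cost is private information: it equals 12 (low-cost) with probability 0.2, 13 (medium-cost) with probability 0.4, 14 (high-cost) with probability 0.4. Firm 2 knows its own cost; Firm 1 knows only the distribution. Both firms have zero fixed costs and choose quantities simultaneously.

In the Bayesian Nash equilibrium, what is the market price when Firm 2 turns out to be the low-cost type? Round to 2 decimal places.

Each type of Firm 2 best-responds to q₁; Firm 1 best-responds to the expected q₂ over Firm 2's types.
Firm 2 with cost c maximizes (44 − (1/2)(q₁+q₂) − c)·q₂, giving q₂(c) = (44 − c − (1/2)q₁).
E[c₂] = 0.2·12 + 0.4·13 + 0.4·14 = 13.2
Firm 1's FOC against E[q₂] yields q₁ = (44 − 2·7 + E[c₂])/(3/2) = (44 − 14 + 13.2)/(3/2) = 28.8.
q₂(low-cost) = 17.6, so P = 44 − (1/2)·(28.8 + 17.6) = 20.8.

20.80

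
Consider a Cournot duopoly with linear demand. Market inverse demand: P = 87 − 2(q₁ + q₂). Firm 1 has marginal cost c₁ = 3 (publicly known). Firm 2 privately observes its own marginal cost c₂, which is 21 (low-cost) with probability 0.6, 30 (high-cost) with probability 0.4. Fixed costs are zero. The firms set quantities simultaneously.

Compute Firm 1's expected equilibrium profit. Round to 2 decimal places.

619.52

Type-c best response for Firm 2: q₂(c) = (87 − c)/4 − q₁/2.
Firm 1 maximizes expected profit; its first-order condition is 87 − 4q₁ − 2E[q₂] − 3 = 0.
Substituting E[q₂] and solving: E[c₂] = 24.6, so q₁ = (87 − 2·3 + 24.6)/6 = 17.6.
E[P] = 87 − 2·(q₁ + E[q₂]) = 38.2; Firm 1's expected profit = (E[P] − 3)·q₁ = (38.2 − 3)·17.6 = 619.52.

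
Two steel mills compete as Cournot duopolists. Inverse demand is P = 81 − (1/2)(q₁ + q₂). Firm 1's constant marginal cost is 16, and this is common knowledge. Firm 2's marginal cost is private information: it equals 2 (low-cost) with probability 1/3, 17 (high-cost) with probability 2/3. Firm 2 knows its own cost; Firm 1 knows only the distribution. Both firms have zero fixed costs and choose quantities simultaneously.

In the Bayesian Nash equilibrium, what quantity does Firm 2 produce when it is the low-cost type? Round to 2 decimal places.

Type-c best response for Firm 2: q₂(c) = (81 − c) − q₁/2.
Firm 1 maximizes expected profit; its first-order condition is 81 − q₁ − (1/2)E[q₂] − 16 = 0.
Substituting E[q₂] and solving: E[c₂] = 12, so q₁ = (81 − 2·16 + 12)/(3/2) = 40.6667.
q₂(low-cost) = (81 − 2 − (1/2)·40.6667) = 58.6667.

58.67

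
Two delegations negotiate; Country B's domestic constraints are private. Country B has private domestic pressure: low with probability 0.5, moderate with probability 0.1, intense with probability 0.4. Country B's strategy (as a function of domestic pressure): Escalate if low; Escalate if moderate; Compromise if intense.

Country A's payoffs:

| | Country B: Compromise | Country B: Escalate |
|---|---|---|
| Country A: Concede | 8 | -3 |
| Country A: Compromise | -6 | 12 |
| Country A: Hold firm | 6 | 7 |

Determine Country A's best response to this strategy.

Hold firm

E[Concede] = 0.5·(-3) + 0.1·(-3) + 0.4·(8) = 1.4
E[Compromise] = 0.5·(12) + 0.1·(12) + 0.4·(-6) = 4.8
E[Hold firm] = 0.5·(7) + 0.1·(7) + 0.4·(6) = 6.6
Best response: Hold firm (6.6 is the largest).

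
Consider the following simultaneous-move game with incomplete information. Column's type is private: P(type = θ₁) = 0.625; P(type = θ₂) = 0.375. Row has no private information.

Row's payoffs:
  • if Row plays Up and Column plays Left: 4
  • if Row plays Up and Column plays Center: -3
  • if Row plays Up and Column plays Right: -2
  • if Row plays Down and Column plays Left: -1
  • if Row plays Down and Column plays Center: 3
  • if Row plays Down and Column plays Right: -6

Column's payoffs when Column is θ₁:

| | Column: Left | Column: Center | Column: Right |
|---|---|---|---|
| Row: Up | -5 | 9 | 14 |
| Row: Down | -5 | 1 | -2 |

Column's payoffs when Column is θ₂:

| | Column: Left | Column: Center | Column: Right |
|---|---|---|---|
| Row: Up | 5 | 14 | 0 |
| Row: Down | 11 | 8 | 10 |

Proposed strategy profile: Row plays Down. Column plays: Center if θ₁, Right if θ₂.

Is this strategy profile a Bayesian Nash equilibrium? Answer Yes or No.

No

Row plays Down: E[Down] = 0.625·(3) + 0.375·(-6) = -0.375; E[Up] = -2.625. Best-responding. ✓
Column (type θ₁), facing Down: Left gives -5, Center gives 1, Right gives -2. Proposed Center is best. ✓
Column (type θ₂), facing Down: Left gives 11, Center gives 8, Right gives 10. Proposed Right is not best — profitable deviation exists. ✗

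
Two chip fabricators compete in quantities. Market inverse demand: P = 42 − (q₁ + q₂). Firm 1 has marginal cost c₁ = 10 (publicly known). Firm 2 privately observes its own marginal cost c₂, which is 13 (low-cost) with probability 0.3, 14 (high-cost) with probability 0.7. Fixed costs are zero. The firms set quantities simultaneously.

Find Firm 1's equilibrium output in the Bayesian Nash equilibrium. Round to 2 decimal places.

11.90

Firm 2 with cost c maximizes (42 − (q₁+q₂) − c)·q₂, giving q₂(c) = (42 − c − q₁)/2.
E[c₂] = 0.3·13 + 0.7·14 = 13.7
Firm 1's FOC against E[q₂] yields q₁ = (42 − 2·10 + E[c₂])/3 = (42 − 20 + 13.7)/3 = 11.9.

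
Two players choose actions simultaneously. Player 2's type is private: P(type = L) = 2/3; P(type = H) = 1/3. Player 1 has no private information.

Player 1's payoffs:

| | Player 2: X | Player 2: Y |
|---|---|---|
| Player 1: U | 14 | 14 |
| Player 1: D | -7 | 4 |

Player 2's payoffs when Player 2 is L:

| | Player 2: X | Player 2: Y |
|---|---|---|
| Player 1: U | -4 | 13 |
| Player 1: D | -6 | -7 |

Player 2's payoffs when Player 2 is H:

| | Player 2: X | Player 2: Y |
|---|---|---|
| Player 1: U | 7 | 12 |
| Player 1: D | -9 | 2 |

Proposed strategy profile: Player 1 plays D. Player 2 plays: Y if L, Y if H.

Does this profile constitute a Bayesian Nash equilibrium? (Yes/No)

No

Player 1 plays D: E[D] = 2/3·(4) + 1/3·(4) = 4; E[U] = 14. Not best-responding. ✗
Player 2 (type L), facing D: X gives -6, Y gives -7. Proposed Y is not best — profitable deviation exists. ✗
Player 2 (type H), facing D: X gives -9, Y gives 2. Proposed Y is best. ✓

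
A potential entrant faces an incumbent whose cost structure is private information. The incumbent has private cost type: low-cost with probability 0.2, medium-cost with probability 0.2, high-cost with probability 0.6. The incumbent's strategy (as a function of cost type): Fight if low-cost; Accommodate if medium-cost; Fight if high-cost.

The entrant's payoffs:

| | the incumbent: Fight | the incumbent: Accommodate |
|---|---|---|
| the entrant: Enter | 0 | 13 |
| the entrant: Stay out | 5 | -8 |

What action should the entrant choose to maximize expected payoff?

E[Enter] = 0.2·(0) + 0.2·(13) + 0.6·(0) = 2.6
E[Stay out] = 0.2·(5) + 0.2·(-8) + 0.6·(5) = 2.4
Best response: Enter (2.6 is the largest).

Enter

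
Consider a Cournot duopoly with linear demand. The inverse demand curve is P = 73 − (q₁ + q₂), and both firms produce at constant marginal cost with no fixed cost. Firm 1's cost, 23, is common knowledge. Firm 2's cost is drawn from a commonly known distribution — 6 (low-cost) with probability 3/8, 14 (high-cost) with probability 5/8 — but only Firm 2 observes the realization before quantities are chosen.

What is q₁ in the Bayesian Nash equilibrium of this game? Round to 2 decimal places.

Type-c best response for Firm 2: q₂(c) = (73 − c)/2 − q₁/2.
Firm 1 maximizes expected profit; its first-order condition is 73 − 2q₁ − E[q₂] − 23 = 0.
Substituting E[q₂] and solving: E[c₂] = 11, so q₁ = (73 − 2·23 + 11)/3 = 12.6667.

12.67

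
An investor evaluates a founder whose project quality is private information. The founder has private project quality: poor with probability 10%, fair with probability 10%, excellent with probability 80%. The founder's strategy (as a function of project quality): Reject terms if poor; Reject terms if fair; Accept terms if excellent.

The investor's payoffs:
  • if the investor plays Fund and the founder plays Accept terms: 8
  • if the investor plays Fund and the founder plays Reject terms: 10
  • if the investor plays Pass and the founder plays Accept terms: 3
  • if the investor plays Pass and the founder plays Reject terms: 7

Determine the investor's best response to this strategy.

E[Fund] = 0.1·(10) + 0.1·(10) + 0.8·(8) = 8.4
E[Pass] = 0.1·(7) + 0.1·(7) + 0.8·(3) = 3.8
Best response: Fund (8.4 is the largest).

Fund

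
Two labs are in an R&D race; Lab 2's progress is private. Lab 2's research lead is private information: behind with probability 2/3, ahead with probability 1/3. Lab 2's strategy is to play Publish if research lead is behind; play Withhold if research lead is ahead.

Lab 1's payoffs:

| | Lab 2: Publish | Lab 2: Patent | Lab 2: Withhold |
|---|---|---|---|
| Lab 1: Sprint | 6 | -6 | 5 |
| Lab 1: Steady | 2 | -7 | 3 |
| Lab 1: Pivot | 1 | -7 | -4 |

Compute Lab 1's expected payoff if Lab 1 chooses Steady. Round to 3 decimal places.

Take the expectation over Lab 2's research lead, weighting each type's action by its prior probability.
E[Steady] = 2/3·2 + 1/3·3 = 4/3 + 1 = 7/3

2.333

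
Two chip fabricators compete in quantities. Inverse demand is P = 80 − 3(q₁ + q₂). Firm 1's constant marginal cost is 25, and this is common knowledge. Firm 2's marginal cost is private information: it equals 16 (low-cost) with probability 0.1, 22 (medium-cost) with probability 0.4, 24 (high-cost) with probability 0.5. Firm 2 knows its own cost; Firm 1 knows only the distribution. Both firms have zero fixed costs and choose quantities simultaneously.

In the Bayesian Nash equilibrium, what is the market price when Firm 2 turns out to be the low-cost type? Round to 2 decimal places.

Firm 2 with cost c maximizes (80 − 3(q₁+q₂) − c)·q₂, giving q₂(c) = (80 − c − 3q₁)/6.
E[c₂] = 0.1·16 + 0.4·22 + 0.5·24 = 22.4
Firm 1's FOC against E[q₂] yields q₁ = (80 − 2·25 + E[c₂])/9 = (80 − 50 + 22.4)/9 = 5.82222.
q₂(low-cost) = 7.75556, so P = 80 − 3·(5.82222 + 7.75556) = 39.2667.

39.27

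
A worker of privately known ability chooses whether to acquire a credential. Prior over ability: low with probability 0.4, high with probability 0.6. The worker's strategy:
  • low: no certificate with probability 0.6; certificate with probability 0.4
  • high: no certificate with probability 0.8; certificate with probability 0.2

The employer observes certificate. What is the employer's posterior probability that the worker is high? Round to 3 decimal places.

0.429

P(certificate) = 0.4·0.4 + 0.6·0.2 = 0.28
P(high | certificate) = (0.6·0.2) / 0.28 = 0.12 / 0.28 = 0.428571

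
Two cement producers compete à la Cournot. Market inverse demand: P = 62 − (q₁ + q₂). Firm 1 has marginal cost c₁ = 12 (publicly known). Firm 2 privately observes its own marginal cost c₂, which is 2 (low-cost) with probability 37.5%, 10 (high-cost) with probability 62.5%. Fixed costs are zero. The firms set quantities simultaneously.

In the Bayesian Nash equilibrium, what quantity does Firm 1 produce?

Type-c best response for Firm 2: q₂(c) = (62 − c)/2 − q₁/2.
Firm 1 maximizes expected profit; its first-order condition is 62 − 2q₁ − E[q₂] − 12 = 0.
Substituting E[q₂] and solving: E[c₂] = 7, so q₁ = (62 − 2·12 + 7)/3 = 15.

15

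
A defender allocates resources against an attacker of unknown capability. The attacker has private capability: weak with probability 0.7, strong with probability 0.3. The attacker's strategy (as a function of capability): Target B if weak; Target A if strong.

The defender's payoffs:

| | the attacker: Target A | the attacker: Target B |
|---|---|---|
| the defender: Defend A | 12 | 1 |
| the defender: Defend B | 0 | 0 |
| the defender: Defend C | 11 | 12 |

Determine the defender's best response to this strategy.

Compute the defender's expected payoff for each action, taking the expectation over the attacker's type.
E[Defend A] = 0.7·(1) + 0.3·(12) = 4.3
E[Defend B] = 0.7·(0) + 0.3·(0) = 0
E[Defend C] = 0.7·(12) + 0.3·(11) = 11.7
Best response: Defend C (11.7 is the largest).

Defend C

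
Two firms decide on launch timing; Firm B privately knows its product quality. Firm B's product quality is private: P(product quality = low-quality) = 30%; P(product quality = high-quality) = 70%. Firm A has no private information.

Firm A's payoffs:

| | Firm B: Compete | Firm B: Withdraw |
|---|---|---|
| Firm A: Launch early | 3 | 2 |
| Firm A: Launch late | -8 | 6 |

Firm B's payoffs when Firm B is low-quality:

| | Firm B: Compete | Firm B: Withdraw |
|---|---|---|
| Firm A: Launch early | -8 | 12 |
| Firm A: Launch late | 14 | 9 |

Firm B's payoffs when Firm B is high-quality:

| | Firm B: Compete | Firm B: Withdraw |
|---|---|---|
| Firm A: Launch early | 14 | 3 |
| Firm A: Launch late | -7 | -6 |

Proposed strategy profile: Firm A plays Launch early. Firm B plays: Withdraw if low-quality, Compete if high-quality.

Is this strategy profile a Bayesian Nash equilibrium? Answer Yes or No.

Yes

Firm A plays Launch early: E[Launch early] = 0.3·(2) + 0.7·(3) = 2.7; E[Launch late] = -3.8. Best-responding. ✓
Firm B (product quality low-quality), facing Launch early: Compete gives -8, Withdraw gives 12. Proposed Withdraw is best. ✓
Firm B (product quality high-quality), facing Launch early: Compete gives 14, Withdraw gives 3. Proposed Compete is best. ✓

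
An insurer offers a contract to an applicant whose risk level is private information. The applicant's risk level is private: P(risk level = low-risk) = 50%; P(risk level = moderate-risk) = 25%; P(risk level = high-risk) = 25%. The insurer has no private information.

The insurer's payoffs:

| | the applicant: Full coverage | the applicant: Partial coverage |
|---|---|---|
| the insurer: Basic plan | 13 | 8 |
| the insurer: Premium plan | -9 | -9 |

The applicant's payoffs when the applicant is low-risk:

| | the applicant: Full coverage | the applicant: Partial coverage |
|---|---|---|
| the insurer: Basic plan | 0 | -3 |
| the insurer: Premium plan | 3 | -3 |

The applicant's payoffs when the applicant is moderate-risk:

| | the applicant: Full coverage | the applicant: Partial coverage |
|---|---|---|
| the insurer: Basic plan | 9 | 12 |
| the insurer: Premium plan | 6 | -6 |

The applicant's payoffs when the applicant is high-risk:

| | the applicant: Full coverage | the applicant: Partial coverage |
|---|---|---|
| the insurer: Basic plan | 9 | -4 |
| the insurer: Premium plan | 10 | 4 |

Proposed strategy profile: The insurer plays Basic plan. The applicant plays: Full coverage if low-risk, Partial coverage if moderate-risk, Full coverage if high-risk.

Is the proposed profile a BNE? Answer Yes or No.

Yes

A profile is a BNE iff every type of every player is best-responding given beliefs about the other side.
The insurer plays Basic plan: E[Basic plan] = 0.5·(13) + 0.25·(8) + 0.25·(13) = 11.75; E[Premium plan] = -9. Best-responding. ✓
The applicant (risk level low-risk), facing Basic plan: Full coverage gives 0, Partial coverage gives -3. Proposed Full coverage is best. ✓
The applicant (risk level moderate-risk), facing Basic plan: Full coverage gives 9, Partial coverage gives 12. Proposed Partial coverage is best. ✓
The applicant (risk level high-risk), facing Basic plan: Full coverage gives 9, Partial coverage gives -4. Proposed Full coverage is best. ✓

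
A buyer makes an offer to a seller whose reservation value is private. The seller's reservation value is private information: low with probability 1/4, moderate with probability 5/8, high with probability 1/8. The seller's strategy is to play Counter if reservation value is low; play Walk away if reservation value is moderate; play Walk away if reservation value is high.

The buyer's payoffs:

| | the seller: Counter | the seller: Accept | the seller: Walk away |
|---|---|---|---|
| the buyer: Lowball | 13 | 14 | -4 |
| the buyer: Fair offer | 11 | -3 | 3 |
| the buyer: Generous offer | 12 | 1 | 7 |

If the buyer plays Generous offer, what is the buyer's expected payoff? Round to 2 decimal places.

8.25

Take the expectation over the seller's reservation value, weighting each type's action by its prior probability.
E[Generous offer] = 1/4·12 + 5/8·7 + 1/8·7 = 3 + 35/8 + 7/8 = 33/4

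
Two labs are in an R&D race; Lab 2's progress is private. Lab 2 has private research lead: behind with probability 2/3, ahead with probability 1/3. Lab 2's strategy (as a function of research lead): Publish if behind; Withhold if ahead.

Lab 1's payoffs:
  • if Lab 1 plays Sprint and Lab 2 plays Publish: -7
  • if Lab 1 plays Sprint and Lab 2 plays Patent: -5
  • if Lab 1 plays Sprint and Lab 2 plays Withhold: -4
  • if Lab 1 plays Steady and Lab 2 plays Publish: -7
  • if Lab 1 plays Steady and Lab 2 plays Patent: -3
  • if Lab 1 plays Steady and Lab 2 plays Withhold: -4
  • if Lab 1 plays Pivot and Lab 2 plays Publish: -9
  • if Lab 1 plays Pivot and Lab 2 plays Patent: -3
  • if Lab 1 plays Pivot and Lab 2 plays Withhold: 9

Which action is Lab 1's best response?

Pivot

Compute Lab 1's expected payoff for each action, taking the expectation over Lab 2's type.
E[Sprint] = 2/3·(-7) + 1/3·(-4) = -6
E[Steady] = 2/3·(-7) + 1/3·(-4) = -6
E[Pivot] = 2/3·(-9) + 1/3·(9) = -3
Best response: Pivot (-3 is the largest).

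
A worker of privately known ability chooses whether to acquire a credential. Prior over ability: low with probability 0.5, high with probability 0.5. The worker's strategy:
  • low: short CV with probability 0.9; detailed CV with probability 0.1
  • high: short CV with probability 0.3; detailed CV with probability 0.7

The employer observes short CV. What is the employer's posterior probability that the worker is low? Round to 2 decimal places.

P(short CV) = 0.5·0.9 + 0.5·0.3 = 0.6
P(low | short CV) = (0.5·0.9) / 0.6 = 0.45 / 0.6 = 0.75

0.75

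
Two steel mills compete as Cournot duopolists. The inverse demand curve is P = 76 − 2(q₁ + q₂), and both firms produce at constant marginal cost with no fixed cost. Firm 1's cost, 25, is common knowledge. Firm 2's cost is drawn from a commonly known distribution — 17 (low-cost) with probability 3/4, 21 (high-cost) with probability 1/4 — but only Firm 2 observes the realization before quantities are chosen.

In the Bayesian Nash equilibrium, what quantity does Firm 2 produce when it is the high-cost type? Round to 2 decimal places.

10.08

Firm 2 with cost c maximizes (76 − 2(q₁+q₂) − c)·q₂, giving q₂(c) = (76 − c − 2q₁)/4.
E[c₂] = 3/4·17 + 1/4·21 = 18
Firm 1's FOC against E[q₂] yields q₁ = (76 − 2·25 + E[c₂])/6 = (76 − 50 + 18)/6 = 7.33333.
q₂(high-cost) = (76 − 21 − 2·7.33333)/4 = 10.0833.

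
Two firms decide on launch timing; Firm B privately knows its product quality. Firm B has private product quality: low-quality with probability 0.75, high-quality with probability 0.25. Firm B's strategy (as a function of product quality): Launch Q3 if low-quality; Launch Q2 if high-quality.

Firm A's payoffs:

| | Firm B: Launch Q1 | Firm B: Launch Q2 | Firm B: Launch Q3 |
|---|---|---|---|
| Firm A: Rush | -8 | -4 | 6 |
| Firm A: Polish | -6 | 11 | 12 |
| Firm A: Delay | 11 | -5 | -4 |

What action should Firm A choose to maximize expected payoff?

Polish

E[Rush] = 0.75·(6) + 0.25·(-4) = 3.5
E[Polish] = 0.75·(12) + 0.25·(11) = 11.75
E[Delay] = 0.75·(-4) + 0.25·(-5) = -4.25
Best response: Polish (11.75 is the largest).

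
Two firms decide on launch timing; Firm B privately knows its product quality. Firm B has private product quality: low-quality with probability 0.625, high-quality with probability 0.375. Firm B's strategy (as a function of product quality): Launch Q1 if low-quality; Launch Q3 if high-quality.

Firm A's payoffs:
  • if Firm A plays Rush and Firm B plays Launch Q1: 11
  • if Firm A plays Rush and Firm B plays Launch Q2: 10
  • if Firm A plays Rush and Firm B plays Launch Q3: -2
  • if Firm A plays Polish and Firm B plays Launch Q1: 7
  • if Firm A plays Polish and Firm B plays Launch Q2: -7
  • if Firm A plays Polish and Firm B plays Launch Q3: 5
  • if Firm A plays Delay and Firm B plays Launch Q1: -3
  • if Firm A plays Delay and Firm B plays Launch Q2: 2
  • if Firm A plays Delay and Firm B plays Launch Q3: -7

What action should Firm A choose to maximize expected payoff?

E[Rush] = 0.625·(11) + 0.375·(-2) = 6.125
E[Polish] = 0.625·(7) + 0.375·(5) = 6.25
E[Delay] = 0.625·(-3) + 0.375·(-7) = -4.5
Best response: Polish (6.25 is the largest).

Polish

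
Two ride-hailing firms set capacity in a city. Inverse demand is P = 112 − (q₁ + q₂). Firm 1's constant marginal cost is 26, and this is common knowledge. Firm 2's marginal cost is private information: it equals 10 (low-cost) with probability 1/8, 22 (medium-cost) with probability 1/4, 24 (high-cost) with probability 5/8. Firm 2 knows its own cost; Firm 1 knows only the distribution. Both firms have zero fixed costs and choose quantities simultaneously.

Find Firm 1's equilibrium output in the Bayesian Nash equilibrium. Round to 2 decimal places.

Type-c best response for Firm 2: q₂(c) = (112 − c)/2 − q₁/2.
Firm 1 maximizes expected profit; its first-order condition is 112 − 2q₁ − E[q₂] − 26 = 0.
Substituting E[q₂] and solving: E[c₂] = 21.75, so q₁ = (112 − 2·26 + 21.75)/3 = 27.25.

27.25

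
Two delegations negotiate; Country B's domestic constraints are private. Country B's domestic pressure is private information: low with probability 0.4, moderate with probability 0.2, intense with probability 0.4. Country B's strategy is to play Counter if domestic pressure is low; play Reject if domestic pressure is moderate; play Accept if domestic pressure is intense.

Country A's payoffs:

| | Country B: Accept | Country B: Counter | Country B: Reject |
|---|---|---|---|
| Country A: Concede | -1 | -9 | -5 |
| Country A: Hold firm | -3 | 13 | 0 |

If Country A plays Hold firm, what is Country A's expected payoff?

4

E[Hold firm] = 0.4·13 + 0.2·0 + 0.4·(-3) = 5.2 + 0 + (-1.2) = 4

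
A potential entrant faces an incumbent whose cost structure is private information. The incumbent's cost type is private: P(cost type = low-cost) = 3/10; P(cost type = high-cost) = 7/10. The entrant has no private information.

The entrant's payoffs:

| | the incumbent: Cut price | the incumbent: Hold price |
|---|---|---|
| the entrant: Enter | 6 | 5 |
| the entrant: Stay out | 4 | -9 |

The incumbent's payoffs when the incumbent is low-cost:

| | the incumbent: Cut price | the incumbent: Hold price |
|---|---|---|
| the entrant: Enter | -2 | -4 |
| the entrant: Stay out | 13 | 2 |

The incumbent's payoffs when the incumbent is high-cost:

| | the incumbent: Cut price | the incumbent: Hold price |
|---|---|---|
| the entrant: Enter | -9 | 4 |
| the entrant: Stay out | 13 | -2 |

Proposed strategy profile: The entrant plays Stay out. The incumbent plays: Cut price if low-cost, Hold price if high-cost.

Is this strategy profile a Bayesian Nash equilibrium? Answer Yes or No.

No

The entrant plays Stay out: E[Stay out] = 3/10·(4) + 7/10·(-9) = -51/10; E[Enter] = 53/10. Not best-responding. ✗
The incumbent (cost type low-cost), facing Stay out: Cut price gives 13, Hold price gives 2. Proposed Cut price is best. ✓
The incumbent (cost type high-cost), facing Stay out: Cut price gives 13, Hold price gives -2. Proposed Hold price is not best — profitable deviation exists. ✗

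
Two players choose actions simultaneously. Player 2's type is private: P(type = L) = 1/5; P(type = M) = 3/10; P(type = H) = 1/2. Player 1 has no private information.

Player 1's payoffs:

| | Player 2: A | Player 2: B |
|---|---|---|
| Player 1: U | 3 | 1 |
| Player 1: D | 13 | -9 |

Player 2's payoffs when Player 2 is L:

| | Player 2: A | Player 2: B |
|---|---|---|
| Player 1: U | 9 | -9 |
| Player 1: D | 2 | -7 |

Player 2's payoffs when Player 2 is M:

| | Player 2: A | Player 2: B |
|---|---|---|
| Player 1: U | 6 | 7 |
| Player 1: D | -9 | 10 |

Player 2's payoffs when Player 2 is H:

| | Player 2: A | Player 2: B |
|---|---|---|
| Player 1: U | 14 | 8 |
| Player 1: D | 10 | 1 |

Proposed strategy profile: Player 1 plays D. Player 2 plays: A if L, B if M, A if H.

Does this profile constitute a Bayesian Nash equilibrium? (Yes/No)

Yes

Player 1 plays D: E[D] = 1/5·(13) + 3/10·(-9) + 1/2·(13) = 32/5; E[U] = 12/5. Best-responding. ✓
Player 2 (type L), facing D: A gives 2, B gives -7. Proposed A is best. ✓
Player 2 (type M), facing D: A gives -9, B gives 10. Proposed B is best. ✓
Player 2 (type H), facing D: A gives 10, B gives 1. Proposed A is best. ✓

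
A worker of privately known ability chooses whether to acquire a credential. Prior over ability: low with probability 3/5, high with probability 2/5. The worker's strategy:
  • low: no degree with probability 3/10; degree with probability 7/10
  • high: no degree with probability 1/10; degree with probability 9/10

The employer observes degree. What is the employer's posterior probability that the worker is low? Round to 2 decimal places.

0.54

P(degree) = (3/5)·(7/10) + (2/5)·(9/10) = 39/50
P(low | degree) = ((3/5)·(7/10)) / (39/50) = (21/50) / (39/50) = 7/13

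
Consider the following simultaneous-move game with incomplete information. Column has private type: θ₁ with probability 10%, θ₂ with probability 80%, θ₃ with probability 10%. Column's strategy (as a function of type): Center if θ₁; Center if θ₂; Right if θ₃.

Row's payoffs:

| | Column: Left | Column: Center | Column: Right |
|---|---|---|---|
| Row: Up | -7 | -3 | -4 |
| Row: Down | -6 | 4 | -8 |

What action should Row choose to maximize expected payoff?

E[Up] = 0.1·(-3) + 0.8·(-3) + 0.1·(-4) = -3.1
E[Down] = 0.1·(4) + 0.8·(4) + 0.1·(-8) = 2.8
Best response: Down (2.8 is the largest).

Down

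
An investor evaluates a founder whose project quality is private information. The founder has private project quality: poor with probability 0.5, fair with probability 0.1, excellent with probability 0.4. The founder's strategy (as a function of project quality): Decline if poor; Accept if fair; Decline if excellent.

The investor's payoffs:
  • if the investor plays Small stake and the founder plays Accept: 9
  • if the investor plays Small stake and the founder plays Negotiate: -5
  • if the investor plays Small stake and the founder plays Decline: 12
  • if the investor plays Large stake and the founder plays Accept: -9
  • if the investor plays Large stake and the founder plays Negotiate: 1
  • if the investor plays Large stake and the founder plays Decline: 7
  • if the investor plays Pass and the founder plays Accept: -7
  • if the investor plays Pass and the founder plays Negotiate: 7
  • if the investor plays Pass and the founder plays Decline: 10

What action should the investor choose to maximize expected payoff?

E[Small stake] = 0.5·(12) + 0.1·(9) + 0.4·(12) = 11.7
E[Large stake] = 0.5·(7) + 0.1·(-9) + 0.4·(7) = 5.4
E[Pass] = 0.5·(10) + 0.1·(-7) + 0.4·(10) = 8.3
Best response: Small stake (11.7 is the largest).

Small stake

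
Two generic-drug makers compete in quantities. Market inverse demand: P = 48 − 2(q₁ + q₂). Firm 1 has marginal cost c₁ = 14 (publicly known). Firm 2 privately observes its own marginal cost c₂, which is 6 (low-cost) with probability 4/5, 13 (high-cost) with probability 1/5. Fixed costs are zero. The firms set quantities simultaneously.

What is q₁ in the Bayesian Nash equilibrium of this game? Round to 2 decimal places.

4.57

Firm 2 with cost c maximizes (48 − 2(q₁+q₂) − c)·q₂, giving q₂(c) = (48 − c − 2q₁)/4.
E[c₂] = 4/5·6 + 1/5·13 = 7.4
Firm 1's FOC against E[q₂] yields q₁ = (48 − 2·14 + E[c₂])/6 = (48 − 28 + 7.4)/6 = 4.56667.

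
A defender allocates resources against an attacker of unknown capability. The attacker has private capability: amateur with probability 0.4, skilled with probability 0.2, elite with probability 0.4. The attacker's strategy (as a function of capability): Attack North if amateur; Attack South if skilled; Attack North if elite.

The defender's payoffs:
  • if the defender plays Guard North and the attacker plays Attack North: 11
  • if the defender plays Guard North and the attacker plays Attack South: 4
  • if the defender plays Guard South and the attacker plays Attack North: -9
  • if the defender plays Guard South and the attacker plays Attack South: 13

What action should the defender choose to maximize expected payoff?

Guard North

E[Guard North] = 0.4·(11) + 0.2·(4) + 0.4·(11) = 9.6
E[Guard South] = 0.4·(-9) + 0.2·(13) + 0.4·(-9) = -4.6
Best response: Guard North (9.6 is the largest).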